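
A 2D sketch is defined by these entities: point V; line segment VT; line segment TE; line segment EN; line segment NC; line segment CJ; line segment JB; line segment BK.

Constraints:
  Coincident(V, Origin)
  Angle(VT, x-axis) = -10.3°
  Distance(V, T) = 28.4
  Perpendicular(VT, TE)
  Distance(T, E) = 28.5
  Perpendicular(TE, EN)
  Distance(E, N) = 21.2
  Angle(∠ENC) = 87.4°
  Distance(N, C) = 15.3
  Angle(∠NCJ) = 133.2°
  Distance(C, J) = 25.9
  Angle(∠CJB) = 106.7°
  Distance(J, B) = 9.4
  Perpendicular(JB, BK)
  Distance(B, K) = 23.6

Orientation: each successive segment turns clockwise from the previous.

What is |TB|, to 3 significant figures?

7.21

∠NCJ = 133.2° gives CJ at 30.3° from the x-axis; with |CJ| = 25.9, J = (27.8, -1.35). ∠CJB = 106.7° gives JB at -43.0° from the x-axis; with |JB| = 9.4, B = (34.6, -7.76). Then |TB| = |B − T| = 7.21.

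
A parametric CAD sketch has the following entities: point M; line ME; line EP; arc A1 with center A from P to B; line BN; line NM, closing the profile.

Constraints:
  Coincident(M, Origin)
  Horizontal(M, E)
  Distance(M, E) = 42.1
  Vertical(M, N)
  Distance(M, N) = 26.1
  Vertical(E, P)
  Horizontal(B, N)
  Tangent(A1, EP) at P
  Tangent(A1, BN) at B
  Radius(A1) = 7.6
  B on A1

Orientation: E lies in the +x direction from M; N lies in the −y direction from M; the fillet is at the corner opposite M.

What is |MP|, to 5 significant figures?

45.985

M is at the origin; M and E share the same y with |ME| = 42.1 and E on the +x side, so E = (42.100, 0.0000). M and N share the same x with |MN| = 26.1 and N on the −y side, so N = (0.0000, -26.100). The virtual corner opposite M is at (42.100, -26.100). Tangency of A1 to EP means the radius AP is perpendicular to EP and A1 meets BN tangentially, so AB is at right angles to BN, with radius 7.6, so the center A sits 7.6 in from both sides at A = (34.500, -18.500). That places the tangent points at P = (42.100, -18.500) on EP and B = (34.500, -26.100) on BN. Then |MP| = |P − M| = 45.985.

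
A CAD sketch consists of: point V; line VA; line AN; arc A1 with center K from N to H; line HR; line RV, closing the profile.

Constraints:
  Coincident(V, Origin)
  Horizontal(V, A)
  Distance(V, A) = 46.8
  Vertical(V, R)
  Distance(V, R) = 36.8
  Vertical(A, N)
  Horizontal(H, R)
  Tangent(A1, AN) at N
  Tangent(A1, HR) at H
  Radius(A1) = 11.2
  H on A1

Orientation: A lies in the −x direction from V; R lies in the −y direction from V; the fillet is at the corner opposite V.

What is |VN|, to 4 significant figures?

53.34

V is at the origin; VA is horizontal with |VA| = 46.8 and A on the −x side, so A = (-46.80, 0.000). V and R share the same x with |VR| = 36.8 and R on the −y side, so R = (0.000, -36.80). The virtual corner opposite V is at (-46.80, -36.80). Tangency of A1 to AN means the radius KN is perpendicular to AN and tangency of A1 to HR means the radius KH is perpendicular to HR, with radius 11.2, so the center K sits 11.2 in from both sides at K = (-35.60, -25.60). That places the tangent points at N = (-46.80, -25.60) on AN and H = (-35.60, -36.80) on HR. Then |VN| = |N − V| = 53.34.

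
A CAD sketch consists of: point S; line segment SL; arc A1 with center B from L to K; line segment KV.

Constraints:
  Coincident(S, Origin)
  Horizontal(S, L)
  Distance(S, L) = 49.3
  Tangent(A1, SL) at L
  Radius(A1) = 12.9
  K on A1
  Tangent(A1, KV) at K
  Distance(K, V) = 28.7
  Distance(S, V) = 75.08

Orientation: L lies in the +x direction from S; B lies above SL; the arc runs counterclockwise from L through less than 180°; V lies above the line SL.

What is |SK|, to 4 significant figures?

63.48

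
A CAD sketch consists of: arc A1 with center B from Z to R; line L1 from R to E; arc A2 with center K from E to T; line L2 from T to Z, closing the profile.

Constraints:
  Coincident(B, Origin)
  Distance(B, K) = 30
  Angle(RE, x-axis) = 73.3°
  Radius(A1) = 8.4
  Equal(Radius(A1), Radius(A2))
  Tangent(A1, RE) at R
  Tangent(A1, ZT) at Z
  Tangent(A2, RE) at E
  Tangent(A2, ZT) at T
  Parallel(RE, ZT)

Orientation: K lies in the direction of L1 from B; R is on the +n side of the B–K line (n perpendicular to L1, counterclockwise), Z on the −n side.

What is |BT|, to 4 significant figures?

31.15

The slot axis is L1's direction at 73.3°, so u = (cos 73.3°, sin 73.3°) = (0.2874, 0.9578) and n = (−sin 73.3°, cos 73.3°) = (-0.9578, 0.2874). B is at the origin and K lies 30.0 along u from B, so K = 30.0·u = (8.621, 28.73). Tangency of A1 to both parallel lines with radius 8.4 puts R and Z at B ± 8.4·n: R = (-8.046, 2.414), Z = (8.046, -2.414). Equal radii place E and T the same way about K: E = K + 8.4·n = (0.5751, 31.15), T = K − 8.4·n = (16.67, 26.32). Then |BT| = |T − B| = 31.15.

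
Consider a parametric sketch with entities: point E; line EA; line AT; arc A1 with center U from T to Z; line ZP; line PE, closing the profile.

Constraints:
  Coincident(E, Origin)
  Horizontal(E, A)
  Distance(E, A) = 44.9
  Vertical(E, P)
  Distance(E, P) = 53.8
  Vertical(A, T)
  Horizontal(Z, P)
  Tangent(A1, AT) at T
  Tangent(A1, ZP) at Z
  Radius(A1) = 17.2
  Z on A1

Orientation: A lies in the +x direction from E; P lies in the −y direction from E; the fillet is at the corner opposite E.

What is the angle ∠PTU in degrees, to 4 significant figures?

20.96°

The virtual corner opposite E is at (44.90, -53.80). Since A1 is tangent to AT there, UT ⟂ AT and A1 meets ZP tangentially, so UZ is at right angles to ZP, with radius 17.2, so the center U sits 17.2 in from both sides at U = (27.70, -36.60). That places the tangent points at T = (44.90, -36.60) on AT and Z = (27.70, -53.80) on ZP. Then cos ∠PTU = TP·TU / (|TP||TU|), giving 20.96°.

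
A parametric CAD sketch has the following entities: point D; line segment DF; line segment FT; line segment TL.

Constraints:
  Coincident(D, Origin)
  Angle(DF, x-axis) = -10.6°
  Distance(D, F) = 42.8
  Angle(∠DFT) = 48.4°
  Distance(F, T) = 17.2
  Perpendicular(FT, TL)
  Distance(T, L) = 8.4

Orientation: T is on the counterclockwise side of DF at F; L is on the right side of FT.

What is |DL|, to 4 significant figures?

41.93

∠DFT = 48.4°, so FT runs at -10.6° + (180° − 48.4°) = 121.0° from the x-axis; with |FT| = 17.2, T = F + 17.2·(cos 121.0°, sin 121.0°) = (33.21, 6.870). FT ⟂ TL; with |TL| = 8.4 on the right of FT, L = T + 8.4·(0.8572, 0.5150) = (40.41, 11.20). Then |DL| = |L − D| = 41.93.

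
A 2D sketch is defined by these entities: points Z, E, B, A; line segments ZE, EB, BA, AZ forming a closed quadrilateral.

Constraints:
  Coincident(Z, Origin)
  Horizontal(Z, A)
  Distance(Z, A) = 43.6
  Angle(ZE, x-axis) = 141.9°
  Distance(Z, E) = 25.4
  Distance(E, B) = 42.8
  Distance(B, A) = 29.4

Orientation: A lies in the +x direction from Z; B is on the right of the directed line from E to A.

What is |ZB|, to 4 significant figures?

17.55

Checks: |EB| = 42.80 ✓; |BA| = 29.40 ✓.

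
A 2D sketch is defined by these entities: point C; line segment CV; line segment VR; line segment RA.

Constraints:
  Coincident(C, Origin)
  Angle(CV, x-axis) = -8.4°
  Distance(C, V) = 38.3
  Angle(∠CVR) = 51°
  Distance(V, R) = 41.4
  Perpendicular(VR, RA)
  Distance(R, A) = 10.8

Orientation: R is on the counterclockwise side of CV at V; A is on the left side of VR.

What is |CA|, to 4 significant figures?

25.67

∠CVR = 51.0°, so VR runs at -8.4° + (180° − 51.0°) = 120.6° from the x-axis; with |VR| = 41.4, R = V + 41.4·(cos 120.6°, sin 120.6°) = (16.81, 30.04). VR is perpendicular to RA; with |RA| = 10.8 on the left of VR, A = R + 10.8·(-0.8607, -0.5090) = (7.519, 24.54). Then |CA| = |A − C| = 25.67.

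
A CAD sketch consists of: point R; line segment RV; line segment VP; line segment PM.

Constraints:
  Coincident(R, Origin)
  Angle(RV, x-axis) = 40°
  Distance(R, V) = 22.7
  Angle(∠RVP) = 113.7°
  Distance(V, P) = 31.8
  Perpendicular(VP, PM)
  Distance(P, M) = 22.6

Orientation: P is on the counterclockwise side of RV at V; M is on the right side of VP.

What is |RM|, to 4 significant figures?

59.64

∠RVP = 113.7°, so VP runs at 40.0° + (180° − 113.7°) = 106.3° from the x-axis; with |VP| = 31.8, P = V + 31.8·(cos 106.3°, sin 106.3°) = (8.464, 45.11). The perpendicularity gives PM at right angles to VP; with |PM| = 22.6 on the right of VP, M = P + 22.6·(0.9598, 0.2807) = (30.16, 51.46). Then |RM| = |M − R| = 59.64.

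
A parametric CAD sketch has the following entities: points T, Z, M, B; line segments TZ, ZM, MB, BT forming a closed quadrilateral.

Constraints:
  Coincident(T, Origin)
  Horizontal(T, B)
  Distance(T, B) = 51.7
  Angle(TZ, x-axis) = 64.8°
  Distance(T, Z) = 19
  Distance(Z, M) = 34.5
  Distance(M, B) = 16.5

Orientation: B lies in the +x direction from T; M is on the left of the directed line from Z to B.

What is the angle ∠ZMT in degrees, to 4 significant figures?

23.74°

Checks: |ZM| = 34.50 ✓; |MB| = 16.50 ✓.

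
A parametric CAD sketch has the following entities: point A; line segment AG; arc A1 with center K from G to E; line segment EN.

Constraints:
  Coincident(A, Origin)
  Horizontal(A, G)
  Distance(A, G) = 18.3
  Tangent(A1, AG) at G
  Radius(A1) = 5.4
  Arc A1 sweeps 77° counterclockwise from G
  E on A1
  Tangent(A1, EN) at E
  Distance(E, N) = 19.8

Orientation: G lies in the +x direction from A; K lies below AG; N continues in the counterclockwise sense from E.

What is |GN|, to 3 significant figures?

25.4

A is at the origin; A and G share the same y with |AG| = 18.3 and G on the +x side, so G = (18.3, 0.00). The tangent condition forces KG to be normal to AG, so K = G + (0, -5.4) = (18.3, -5.40). On A1, G sits at bearing 90° from K; a 77° counterclockwise sweep puts E at bearing 167°, so E = K + 5.4·(cos 167°, sin 167°) = (13.0, -4.19). Tangency of A1 to EN means the radius KE is perpendicular to EN, so EN runs along (−sin 167°, cos 167°); with |EN| = 19.8, N = (8.58, -23.5). Then |GN| = |N − G| = 25.4.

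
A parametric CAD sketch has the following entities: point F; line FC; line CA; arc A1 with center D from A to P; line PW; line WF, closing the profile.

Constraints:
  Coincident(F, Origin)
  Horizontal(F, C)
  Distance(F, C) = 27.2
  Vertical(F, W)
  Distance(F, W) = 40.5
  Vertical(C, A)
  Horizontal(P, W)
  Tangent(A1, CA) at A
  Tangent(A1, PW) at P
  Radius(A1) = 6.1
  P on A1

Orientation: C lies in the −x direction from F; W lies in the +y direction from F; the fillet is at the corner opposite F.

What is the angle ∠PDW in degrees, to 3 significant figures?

73.9°

F is at the origin; F and C share the same y with |FC| = 27.2 and C on the −x side, so C = (-27.2, 0.00). F and W share the same x with |FW| = 40.5 and W on the +y side, so W = (0.00, 40.5). The virtual corner opposite F is at (-27.2, 40.5). Tangency of A1 to CA means the radius DA is perpendicular to CA and since A1 is tangent to PW there, DP ⟂ PW, with radius 6.1, so the center D sits 6.1 in from both sides at D = (-21.1, 34.4). That places the tangent points at A = (-27.2, 34.4) on CA and P = (-21.1, 40.5) on PW. Then cos ∠PDW = DP·DW / (|DP||DW|), giving 73.9°.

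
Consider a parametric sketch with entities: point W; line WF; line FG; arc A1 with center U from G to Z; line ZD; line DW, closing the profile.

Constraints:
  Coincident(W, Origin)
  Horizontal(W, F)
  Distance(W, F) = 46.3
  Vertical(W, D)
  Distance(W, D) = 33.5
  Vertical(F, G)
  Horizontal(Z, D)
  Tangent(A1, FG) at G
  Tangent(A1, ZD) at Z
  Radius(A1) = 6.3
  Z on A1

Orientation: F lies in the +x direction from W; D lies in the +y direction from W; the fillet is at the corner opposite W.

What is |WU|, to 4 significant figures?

48.37

W is at the origin; W and F share the same y with |WF| = 46.3 and F on the +x side, so F = (46.30, 0.000). W and D share the same x with |WD| = 33.5 and D on the +y side, so D = (0.000, 33.50). The virtual corner opposite W is at (46.30, 33.50). The tangent condition forces UG to be normal to FG and A1 meets ZD tangentially, so UZ is at right angles to ZD, with radius 6.3, so the center U sits 6.3 in from both sides at U = (40.00, 27.20). Then |WU| = |U − W| = 48.37.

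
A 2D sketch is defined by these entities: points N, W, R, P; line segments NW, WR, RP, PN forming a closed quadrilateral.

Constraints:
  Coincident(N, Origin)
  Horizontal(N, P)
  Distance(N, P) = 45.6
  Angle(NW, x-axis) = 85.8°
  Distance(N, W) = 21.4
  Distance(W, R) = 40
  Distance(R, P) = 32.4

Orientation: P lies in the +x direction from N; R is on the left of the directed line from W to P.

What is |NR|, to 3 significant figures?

51.3

N is at the origin; NP is horizontal with |NP| = 45.6 and P in +x, so P = (45.6, 0). NW runs at 85.8° with |NW| = 21.4, so W = (1.57, 21.3). R is determined by |WR| = 40.0 and |RP| = 32.4 together: it lies at the intersection of circle(W, 40.0) and circle(P, 32.4). With |WP| = 48.9, the foot of the radical line on WP is 30.1 from W and the perpendicular offset is √(40.0² − 30.1²) = 26.4. Taking the left-of-WP solution: R = (40.1, 31.9).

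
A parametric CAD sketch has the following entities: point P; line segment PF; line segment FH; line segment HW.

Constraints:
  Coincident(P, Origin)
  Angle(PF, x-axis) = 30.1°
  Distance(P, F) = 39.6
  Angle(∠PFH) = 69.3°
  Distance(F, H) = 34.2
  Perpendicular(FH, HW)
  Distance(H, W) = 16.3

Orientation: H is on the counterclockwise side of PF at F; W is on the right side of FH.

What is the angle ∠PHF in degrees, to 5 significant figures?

61.393°

P is at the origin; PF runs at 30.1° with length 39.6, so F = 39.6·(cos 30.1°, sin 30.1°) = (34.260, 19.860). ∠PFH = 69.3°, so FH runs at 30.1° + (180° − 69.3°) = 140.80° from the x-axis; with |FH| = 34.2, H = F + 34.2·(cos 140.80°, sin 140.80°) = (7.7569, 41.475). Then cos ∠PHF = HP·HF / (|HP||HF|), giving 61.393°.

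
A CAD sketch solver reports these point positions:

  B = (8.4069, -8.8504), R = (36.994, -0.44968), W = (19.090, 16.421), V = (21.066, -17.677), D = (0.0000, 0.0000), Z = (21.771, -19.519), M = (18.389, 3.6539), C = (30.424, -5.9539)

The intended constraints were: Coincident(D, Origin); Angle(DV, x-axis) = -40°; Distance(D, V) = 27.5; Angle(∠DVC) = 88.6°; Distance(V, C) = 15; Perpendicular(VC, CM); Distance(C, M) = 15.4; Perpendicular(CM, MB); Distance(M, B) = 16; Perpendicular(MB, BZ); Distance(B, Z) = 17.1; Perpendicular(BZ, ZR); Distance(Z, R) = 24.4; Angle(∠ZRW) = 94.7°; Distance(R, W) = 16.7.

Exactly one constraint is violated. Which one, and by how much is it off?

Distance(R, W) = 16.7 — off by 7.90.

D = (0.00, 0.00) ✓; DV at -40.00° ✓; |DV| = 27.50 ✓; ∠DVC = 88.60° ✓; |VC| = 15.00 ✓; ∠(VC, CM) = 90.00° ✓; |CM| = 15.40 ✓; ∠(CM, MB) = 90.00° ✓; |MB| = 16.00 ✓; ∠(MB, BZ) = 90.00° ✓; |BZ| = 17.10 ✓; ∠(BZ, ZR) = 90.00° ✓; |ZR| = 24.40 ✓; ∠ZRW = 94.70° ✓; |RW| = 24.60 ✗.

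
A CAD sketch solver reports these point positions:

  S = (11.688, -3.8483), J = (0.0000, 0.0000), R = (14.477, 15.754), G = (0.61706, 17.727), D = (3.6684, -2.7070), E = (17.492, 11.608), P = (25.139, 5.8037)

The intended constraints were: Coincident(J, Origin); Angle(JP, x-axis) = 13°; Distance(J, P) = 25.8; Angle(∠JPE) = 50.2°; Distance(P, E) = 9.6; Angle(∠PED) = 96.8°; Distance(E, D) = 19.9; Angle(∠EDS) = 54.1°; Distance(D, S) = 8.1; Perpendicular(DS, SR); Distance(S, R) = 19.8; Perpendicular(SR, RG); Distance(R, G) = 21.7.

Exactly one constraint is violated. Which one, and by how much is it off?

Distance(R, G) = 21.7 — off by 7.70.

J = (0.00, 0.00) ✓; JP at 13.00° ✓; |JP| = 25.80 ✓; ∠JPE = 50.20° ✓; |PE| = 9.600 ✓; ∠PED = 96.80° ✓; |ED| = 19.90 ✓; ∠EDS = 54.10° ✓; |DS| = 8.100 ✓; ∠(DS, SR) = 90.00° ✓; |SR| = 19.80 ✓; ∠(SR, RG) = 90.00° ✓; |RG| = 14.00 ✗.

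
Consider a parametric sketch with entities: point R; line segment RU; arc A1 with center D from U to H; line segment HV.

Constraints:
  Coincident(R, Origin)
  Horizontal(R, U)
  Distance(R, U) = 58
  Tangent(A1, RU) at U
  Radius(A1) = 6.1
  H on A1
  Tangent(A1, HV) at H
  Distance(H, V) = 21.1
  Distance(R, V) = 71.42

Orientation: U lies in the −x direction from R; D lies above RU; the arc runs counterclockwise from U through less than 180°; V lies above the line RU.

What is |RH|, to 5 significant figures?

54.137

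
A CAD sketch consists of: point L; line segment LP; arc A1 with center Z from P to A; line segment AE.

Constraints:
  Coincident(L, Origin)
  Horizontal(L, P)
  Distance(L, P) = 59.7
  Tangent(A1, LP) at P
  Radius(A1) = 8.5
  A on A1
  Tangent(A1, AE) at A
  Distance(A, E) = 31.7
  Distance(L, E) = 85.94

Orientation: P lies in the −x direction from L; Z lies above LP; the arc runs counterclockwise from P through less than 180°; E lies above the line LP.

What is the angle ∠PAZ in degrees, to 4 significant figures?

20.32°

L is at the origin; L and P share the same y with |LP| = 59.7 and P on the −x side, so P = (-59.70, 0.000). Tangency of A1 to LP means the radius ZP is perpendicular to LP, so Z = P + (0, 8.5) = (-59.70, 8.500). Since ZA ⟂ AE (tangency), |ZE| = √(8.5² + 31.7²) = 32.82 regardless of where A sits on A1. So E lies on both circle(L, 85.94) and circle(Z, 32.82); the above-LP intersection is E = (-78.22, 35.59). A is the foot of the tangent from E: A = (-54.16, 14.95).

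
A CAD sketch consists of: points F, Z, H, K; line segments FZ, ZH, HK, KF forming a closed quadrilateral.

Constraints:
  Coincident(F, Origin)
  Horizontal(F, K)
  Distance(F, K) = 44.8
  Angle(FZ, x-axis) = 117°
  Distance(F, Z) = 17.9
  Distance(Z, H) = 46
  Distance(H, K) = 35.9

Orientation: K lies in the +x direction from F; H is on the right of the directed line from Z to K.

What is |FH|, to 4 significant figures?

28.26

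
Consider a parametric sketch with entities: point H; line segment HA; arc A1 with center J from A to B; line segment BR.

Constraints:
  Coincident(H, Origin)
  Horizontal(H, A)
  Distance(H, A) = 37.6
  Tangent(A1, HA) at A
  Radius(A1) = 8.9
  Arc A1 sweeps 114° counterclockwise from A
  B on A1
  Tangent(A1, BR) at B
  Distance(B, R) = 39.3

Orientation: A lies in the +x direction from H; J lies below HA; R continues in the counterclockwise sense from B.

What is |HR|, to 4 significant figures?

66.41

On A1, A sits at bearing 90° from J; a 114° counterclockwise sweep puts B at bearing 204°, so B = J + 8.9·(cos 204°, sin 204°) = (29.47, -12.52). The tangent condition forces JB to be normal to BR, so BR runs along (−sin 204°, cos 204°); with |BR| = 39.3, R = (45.45, -48.42). Then |HR| = |R − H| = 66.41.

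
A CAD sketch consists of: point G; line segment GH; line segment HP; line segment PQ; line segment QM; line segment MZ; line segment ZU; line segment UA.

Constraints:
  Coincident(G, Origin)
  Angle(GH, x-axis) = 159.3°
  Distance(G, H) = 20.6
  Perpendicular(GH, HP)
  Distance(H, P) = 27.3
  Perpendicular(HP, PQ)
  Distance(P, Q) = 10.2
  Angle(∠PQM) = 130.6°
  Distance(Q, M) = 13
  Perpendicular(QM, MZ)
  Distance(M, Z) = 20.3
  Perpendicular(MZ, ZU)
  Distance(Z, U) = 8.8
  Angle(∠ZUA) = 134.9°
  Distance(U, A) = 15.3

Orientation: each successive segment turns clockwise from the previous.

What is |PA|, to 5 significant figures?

1.7183

MZ is perpendicular to ZU, so ZU runs at 109.90°; with |ZU| = 8.8, U = (-17.737, 18.355). ∠ZUA = 134.9° gives UA at 64.800° from the x-axis; with |UA| = 15.3, A = (-11.223, 32.199). Then |PA| = |A − P| = 1.7183.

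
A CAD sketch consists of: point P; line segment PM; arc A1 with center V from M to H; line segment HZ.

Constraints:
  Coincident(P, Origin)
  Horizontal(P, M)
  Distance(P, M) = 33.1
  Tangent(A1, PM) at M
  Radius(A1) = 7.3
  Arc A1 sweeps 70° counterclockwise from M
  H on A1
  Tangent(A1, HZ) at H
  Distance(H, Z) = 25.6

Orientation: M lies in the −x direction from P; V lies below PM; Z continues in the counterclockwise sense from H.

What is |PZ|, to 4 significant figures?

56.62

On A1, M sits at bearing 90° from V; a 70° counterclockwise sweep puts H at bearing 160°, so H = V + 7.3·(cos 160°, sin 160°) = (-39.96, -4.803). A1 meets HZ tangentially, so VH is at right angles to HZ, so HZ runs along (−sin 160°, cos 160°); with |HZ| = 25.6, Z = (-48.72, -28.86). Then |PZ| = |Z − P| = 56.62.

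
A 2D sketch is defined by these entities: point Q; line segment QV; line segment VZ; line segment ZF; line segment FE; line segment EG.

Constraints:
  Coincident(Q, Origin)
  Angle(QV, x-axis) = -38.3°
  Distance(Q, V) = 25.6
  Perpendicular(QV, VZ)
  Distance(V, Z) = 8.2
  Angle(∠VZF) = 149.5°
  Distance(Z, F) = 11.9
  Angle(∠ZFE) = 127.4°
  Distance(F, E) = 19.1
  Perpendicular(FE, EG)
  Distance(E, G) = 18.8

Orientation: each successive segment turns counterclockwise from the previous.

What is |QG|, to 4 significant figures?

2.664

Q is at the origin; QV runs at -38.3° with length 25.6, so V = (20.09, -15.87). QV is perpendicular to VZ, so VZ runs at 51.70°; with |VZ| = 8.2, Z = (25.17, -9.431). ∠VZF = 149.5° gives ZF at 82.20° from the x-axis; with |ZF| = 11.9, F = (26.79, 2.359). ∠ZFE = 127.4° gives FE at 134.8° from the x-axis; with |FE| = 19.1, E = (13.33, 15.91). FE ⟂ EG, so EG runs at -135.2°; with |EG| = 18.8, G = (-0.01096, 2.664). Then |QG| = |G − Q| = 2.664.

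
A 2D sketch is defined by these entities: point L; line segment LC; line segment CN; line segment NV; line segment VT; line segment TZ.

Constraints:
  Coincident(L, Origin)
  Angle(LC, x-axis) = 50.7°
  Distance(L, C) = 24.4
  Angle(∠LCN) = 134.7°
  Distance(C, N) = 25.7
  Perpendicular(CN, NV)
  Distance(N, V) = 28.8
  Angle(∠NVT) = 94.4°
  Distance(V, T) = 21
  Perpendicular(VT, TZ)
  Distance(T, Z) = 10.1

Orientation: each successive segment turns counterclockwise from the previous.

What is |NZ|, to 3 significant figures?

29.8

∠NVT = 94.4° gives VT at -88.4° from the x-axis; with |VT| = 21.0, T = (-15.3, 20.4). The perpendicularity gives TZ at right angles to VT, so TZ runs at 1.60°; with |TZ| = 10.1, Z = (-5.19, 20.7). Then |NZ| = |Z − N| = 29.8.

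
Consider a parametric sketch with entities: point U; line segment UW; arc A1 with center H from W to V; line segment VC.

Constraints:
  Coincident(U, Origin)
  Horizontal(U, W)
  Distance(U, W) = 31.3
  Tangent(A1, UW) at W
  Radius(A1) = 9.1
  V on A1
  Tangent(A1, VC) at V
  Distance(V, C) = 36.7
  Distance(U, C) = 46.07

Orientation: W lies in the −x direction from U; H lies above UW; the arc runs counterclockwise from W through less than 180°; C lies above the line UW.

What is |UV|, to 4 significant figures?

23.55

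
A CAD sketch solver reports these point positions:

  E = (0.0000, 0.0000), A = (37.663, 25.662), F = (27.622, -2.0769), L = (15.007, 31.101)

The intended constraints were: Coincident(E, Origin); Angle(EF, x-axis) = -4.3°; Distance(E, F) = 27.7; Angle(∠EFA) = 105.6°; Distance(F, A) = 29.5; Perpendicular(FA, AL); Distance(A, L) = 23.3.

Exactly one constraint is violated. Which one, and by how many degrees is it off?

Perpendicular(FA, AL) — off by 6.40°.

E = (0.00, 0.00) ✓; EF at -4.300° ✓; |EF| = 27.70 ✓; ∠EFA = 105.6° ✓; |FA| = 29.50 ✓; ∠(FA, AL) = 96.40° ✗; |AL| = 23.30 ✓.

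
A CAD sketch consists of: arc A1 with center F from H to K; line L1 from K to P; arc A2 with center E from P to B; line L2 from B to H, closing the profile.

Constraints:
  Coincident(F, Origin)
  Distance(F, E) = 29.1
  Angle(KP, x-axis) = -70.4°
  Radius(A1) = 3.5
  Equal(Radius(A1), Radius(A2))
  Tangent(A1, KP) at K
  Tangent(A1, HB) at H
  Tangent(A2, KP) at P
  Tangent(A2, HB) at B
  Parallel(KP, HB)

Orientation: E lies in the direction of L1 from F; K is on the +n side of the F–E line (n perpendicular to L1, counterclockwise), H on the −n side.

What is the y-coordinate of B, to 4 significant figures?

-28.59

The slot axis is L1's direction at -70.4°, so u = (cos -70.4°, sin -70.4°) = (0.3355, -0.9421) and n = (−sin -70.4°, cos -70.4°) = (0.9421, 0.3355). F is at the origin and E lies 29.1 along u from F, so E = 29.1·u = (9.762, -27.41). Tangency of A1 to both parallel lines with radius 3.5 puts K and H at F ± 3.5·n: K = (3.297, 1.174), H = (-3.297, -1.174). Equal radii place P and B the same way about E: P = E + 3.5·n = (13.06, -26.24), B = E − 3.5·n = (6.464, -28.59). So B.y = -28.59.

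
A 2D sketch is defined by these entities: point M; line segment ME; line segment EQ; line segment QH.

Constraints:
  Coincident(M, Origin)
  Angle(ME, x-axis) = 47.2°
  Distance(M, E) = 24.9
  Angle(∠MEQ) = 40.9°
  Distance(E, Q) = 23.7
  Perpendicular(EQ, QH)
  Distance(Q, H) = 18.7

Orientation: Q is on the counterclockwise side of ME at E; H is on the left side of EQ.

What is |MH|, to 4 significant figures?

5.436

M is at the origin; ME runs at 47.2° with length 24.9, so E = 24.9·(cos 47.2°, sin 47.2°) = (16.92, 18.27). ∠MEQ = 40.9°, so EQ runs at 47.2° + (180° − 40.9°) = 186.3° from the x-axis; with |EQ| = 23.7, Q = E + 23.7·(cos 186.3°, sin 186.3°) = (-6.639, 15.67). EQ ⟂ QH; with |QH| = 18.7 on the left of EQ, H = Q + 18.7·(0.1097, -0.9940) = (-4.587, -2.918). Then |MH| = |H − M| = 5.436.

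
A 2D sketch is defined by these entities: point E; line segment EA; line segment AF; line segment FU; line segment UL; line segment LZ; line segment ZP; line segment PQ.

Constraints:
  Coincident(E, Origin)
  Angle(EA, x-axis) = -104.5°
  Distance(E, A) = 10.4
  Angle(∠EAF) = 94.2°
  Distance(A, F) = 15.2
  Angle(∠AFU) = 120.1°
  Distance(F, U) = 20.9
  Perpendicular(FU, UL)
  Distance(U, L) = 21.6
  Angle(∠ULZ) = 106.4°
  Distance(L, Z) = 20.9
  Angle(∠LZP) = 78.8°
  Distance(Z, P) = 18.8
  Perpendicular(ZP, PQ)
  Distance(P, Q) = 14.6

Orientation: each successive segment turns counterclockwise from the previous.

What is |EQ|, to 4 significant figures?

17.18

E is at the origin; EA runs at -104.5° with length 10.4, so A = (-2.604, -10.07). ∠EAF = 94.2° gives AF at -18.70° from the x-axis; with |AF| = 15.2, F = (11.79, -14.94). ∠AFU = 120.1° gives FU at 41.20° from the x-axis; with |FU| = 20.9, U = (27.52, -1.175). FU is perpendicular to UL, so UL runs at 131.2°; with |UL| = 21.6, L = (13.29, 15.08). ∠ULZ = 106.4° gives LZ at -155.2° from the x-axis; with |LZ| = 20.9, Z = (-5.681, 6.310). ∠LZP = 78.8° gives ZP at -54.00° from the x-axis; with |ZP| = 18.8, P = (5.369, -8.899). ZP ⟂ PQ, so PQ runs at 36.00°; with |PQ| = 14.6, Q = (17.18, -0.3177). Then |EQ| = |Q − E| = 17.18.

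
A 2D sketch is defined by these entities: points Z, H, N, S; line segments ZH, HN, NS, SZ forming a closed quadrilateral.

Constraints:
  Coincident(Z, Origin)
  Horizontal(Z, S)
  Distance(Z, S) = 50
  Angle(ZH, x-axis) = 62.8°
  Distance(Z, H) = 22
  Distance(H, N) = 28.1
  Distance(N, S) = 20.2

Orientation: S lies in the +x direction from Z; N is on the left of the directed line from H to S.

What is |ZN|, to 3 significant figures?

41.3

Checks: |HN| = 28.10 ✓; |NS| = 20.20 ✓.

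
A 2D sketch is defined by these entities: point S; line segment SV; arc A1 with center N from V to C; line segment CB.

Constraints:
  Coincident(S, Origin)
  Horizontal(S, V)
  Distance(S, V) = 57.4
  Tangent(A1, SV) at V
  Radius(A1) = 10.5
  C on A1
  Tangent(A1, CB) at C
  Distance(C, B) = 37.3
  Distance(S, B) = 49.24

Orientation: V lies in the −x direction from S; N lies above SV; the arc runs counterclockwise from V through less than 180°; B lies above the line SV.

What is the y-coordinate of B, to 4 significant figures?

38.54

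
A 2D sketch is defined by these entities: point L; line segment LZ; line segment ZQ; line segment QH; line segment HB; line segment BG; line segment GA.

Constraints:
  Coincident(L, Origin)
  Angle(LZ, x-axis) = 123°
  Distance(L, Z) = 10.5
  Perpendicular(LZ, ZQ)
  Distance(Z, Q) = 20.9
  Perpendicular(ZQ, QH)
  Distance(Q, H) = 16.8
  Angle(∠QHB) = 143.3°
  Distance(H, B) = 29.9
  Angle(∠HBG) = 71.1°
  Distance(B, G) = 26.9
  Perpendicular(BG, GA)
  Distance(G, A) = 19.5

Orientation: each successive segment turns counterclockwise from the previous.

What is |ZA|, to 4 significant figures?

8.518

L is at the origin; LZ runs at 123.0° with length 10.5, so Z = (-5.719, 8.806). LZ is perpendicular to ZQ, so ZQ runs at -147.0°; with |ZQ| = 20.9, Q = (-23.25, -2.577). The perpendicularity gives QH at right angles to ZQ, so QH runs at -57.00°; with |QH| = 16.8, H = (-14.10, -16.67). ∠QHB = 143.3° gives HB at -20.30° from the x-axis; with |HB| = 29.9, B = (13.95, -27.04). ∠HBG = 71.1° gives BG at 88.60° from the x-axis; with |BG| = 26.9, G = (14.60, -0.1480). BG ⟂ GA, so GA runs at 178.6°; with |GA| = 19.5, A = (-4.891, 0.3284). Then |ZA| = |A − Z| = 8.518.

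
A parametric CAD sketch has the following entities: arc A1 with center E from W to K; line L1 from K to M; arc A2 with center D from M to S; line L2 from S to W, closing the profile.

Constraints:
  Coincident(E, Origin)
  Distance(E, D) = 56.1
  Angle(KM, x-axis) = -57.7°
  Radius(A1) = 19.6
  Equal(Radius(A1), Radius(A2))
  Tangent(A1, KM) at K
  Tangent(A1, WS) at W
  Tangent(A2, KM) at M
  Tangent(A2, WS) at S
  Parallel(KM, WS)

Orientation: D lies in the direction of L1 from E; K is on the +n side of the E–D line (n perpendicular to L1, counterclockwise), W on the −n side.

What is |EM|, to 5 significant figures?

59.425

Tangency of A1 to both parallel lines with radius 19.6 puts K and W at E ± 19.6·n: K = (16.567, 10.473), W = (-16.567, -10.473). Equal radii place M and S the same way about D: M = D + 19.6·n = (46.544, -36.946), S = D − 19.6·n = (13.410, -57.892). Then |EM| = |M − E| = 59.425.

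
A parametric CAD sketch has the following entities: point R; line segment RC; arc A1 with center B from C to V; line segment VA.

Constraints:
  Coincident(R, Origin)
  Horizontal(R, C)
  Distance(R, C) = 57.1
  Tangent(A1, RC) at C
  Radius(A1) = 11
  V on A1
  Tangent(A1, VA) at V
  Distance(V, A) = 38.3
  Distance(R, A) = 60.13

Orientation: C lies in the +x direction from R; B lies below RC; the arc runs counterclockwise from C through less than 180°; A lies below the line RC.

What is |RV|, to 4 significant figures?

47.15

R is at the origin; RC is horizontal with |RC| = 57.1 and C on the +x side, so C = (57.10, 0.000). The tangent condition forces BC to be normal to RC, so B = C + (0, -11) = (57.10, -11.00). Since BV ⟂ VA (tangency), |BA| = √(11.0² + 38.3²) = 39.85 regardless of where V sits on A1. So A lies on both circle(R, 60.13) and circle(B, 39.85); the below-RC intersection is A = (38.46, -46.22). V is the foot of the tangent from A: V = (46.33, -8.739).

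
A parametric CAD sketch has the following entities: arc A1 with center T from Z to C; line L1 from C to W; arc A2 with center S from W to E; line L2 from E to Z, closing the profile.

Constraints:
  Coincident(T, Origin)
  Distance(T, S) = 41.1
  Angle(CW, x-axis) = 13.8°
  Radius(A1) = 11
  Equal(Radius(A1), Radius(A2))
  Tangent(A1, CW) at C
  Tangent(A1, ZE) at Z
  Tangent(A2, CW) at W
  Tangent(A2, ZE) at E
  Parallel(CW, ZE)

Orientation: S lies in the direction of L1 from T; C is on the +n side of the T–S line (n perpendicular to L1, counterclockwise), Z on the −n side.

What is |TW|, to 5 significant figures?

42.547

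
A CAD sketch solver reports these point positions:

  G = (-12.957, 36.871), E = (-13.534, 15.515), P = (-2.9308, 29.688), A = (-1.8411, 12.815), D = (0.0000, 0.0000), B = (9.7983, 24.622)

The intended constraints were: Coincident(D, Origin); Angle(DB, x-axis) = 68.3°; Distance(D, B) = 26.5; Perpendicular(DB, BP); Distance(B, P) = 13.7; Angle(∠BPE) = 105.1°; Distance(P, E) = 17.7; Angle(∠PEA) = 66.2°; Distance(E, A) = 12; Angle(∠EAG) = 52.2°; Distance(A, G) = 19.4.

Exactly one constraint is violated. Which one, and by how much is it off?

Distance(A, G) = 19.4 — off by 7.10.

D = (0.00, 0.00) ✓; DB at 68.30° ✓; |DB| = 26.50 ✓; ∠(DB, BP) = 90.00° ✓; |BP| = 13.70 ✓; ∠BPE = 105.1° ✓; |PE| = 17.70 ✓; ∠PEA = 66.20° ✓; |EA| = 12.00 ✓; ∠EAG = 52.20° ✓; |AG| = 26.50 ✗.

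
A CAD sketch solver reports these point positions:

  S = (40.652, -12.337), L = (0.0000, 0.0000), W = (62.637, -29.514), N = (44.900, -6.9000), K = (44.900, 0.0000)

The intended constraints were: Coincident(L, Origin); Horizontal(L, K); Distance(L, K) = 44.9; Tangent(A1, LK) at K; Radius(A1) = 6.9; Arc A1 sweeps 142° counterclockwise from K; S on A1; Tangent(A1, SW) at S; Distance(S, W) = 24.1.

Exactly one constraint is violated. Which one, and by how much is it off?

Distance(S, W) = 24.1 — off by 3.80.

L = (0.00, 0.00) ✓; L.y = 0.00, K.y = 0.00 ✓; |LK| = 44.90 ✓; ∠(NK, KL) = 90.00° ✓; |NK| = 6.900 ✓; bearing(N→S) − bearing(N→K) = 142.0° ✓; |NS| = 6.900 ✓; ∠(NS, SW) = 90.00° ✓; |SW| = 27.90 ✗.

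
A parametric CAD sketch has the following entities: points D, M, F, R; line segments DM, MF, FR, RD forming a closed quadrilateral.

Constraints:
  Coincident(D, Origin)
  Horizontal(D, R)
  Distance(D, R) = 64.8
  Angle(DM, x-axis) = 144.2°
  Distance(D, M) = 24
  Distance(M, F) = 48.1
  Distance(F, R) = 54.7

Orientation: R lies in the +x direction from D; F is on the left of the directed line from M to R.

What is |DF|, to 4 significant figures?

42.78

D is at the origin; DR is horizontal with |DR| = 64.8 and R in +x, so R = (64.8, 0). DM runs at 144.2° with |DM| = 24.0, so M = (-19.47, 14.04). F is determined by |MF| = 48.1 and |FR| = 54.7 together: it lies at the intersection of circle(M, 48.1) and circle(R, 54.7). With |MR| = 85.43, the foot of the radical line on MR is 38.74 from M and the perpendicular offset is √(48.1² − 38.74²) = 28.51. Taking the left-of-MR solution: F = (23.43, 35.79).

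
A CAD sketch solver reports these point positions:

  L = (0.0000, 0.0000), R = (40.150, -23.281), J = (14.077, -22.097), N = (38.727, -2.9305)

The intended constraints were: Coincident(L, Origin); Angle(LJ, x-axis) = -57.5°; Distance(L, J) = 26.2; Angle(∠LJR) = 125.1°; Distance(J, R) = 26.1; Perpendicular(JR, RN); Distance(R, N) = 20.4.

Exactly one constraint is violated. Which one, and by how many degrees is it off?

Perpendicular(JR, RN) — off by 6.60°.

L = (0.00, 0.00) ✓; LJ at -57.50° ✓; |LJ| = 26.20 ✓; ∠LJR = 125.1° ✓; |JR| = 26.10 ✓; ∠(JR, RN) = 96.60° ✗; |RN| = 20.40 ✓.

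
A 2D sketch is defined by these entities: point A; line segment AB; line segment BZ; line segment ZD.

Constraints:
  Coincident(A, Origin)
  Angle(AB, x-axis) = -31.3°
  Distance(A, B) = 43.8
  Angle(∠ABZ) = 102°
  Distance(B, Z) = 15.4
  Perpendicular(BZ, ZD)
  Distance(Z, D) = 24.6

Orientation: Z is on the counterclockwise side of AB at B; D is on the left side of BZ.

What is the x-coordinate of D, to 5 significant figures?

30.084

∠ABZ = 102.0°, so BZ runs at -31.3° + (180° − 102.0°) = 46.700° from the x-axis; with |BZ| = 15.4, Z = B + 15.4·(cos 46.700°, sin 46.700°) = (47.987, -11.547). BZ ⟂ ZD; with |ZD| = 24.6 on the left of BZ, D = Z + 24.6·(-0.72777, 0.68582) = (30.084, 5.3239). So D.x = 30.084.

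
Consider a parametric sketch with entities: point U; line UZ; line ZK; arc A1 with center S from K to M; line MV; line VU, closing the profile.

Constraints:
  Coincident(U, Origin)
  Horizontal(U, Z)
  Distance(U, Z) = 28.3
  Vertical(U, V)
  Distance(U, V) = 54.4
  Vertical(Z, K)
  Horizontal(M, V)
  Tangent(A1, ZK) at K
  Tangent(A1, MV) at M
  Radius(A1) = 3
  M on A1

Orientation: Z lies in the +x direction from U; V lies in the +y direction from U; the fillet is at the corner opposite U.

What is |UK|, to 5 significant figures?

58.676

U is at the origin; UZ is horizontal with |UZ| = 28.3 and Z on the +x side, so Z = (28.300, 0.0000). UV is vertical with |UV| = 54.4 and V on the +y side, so V = (0.0000, 54.400). The virtual corner opposite U is at (28.300, 54.400). The tangent condition forces SK to be normal to ZK and A1 meets MV tangentially, so SM is at right angles to MV, with radius 3.0, so the center S sits 3.0 in from both sides at S = (25.300, 51.400). That places the tangent points at K = (28.300, 51.400) on ZK and M = (25.300, 54.400) on MV. Then |UK| = |K − U| = 58.676.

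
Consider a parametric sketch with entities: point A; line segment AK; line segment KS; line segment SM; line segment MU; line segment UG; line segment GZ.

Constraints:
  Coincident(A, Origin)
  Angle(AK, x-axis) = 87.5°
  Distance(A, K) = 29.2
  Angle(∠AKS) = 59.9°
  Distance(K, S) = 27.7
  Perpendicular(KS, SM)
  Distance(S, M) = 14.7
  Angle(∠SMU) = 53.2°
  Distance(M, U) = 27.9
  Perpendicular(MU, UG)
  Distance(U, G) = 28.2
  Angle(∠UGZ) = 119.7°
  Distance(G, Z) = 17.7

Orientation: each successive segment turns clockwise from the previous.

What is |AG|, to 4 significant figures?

50.43

A is at the origin; AK runs at 87.5° with length 29.2, so K = (1.274, 29.17). ∠AKS = 59.9° gives KS at -32.60° from the x-axis; with |KS| = 27.7, S = (24.61, 14.25). The perpendicularity gives SM at right angles to KS, so SM runs at -122.6°; with |SM| = 14.7, M = (16.69, 1.864). ∠SMU = 53.2° gives MU at 110.6° from the x-axis; with |MU| = 27.9, U = (6.873, 27.98). The perpendicularity gives UG at right angles to MU, so UG runs at 20.60°; with |UG| = 28.2, G = (33.27, 37.90). Then |AG| = |G − A| = 50.43.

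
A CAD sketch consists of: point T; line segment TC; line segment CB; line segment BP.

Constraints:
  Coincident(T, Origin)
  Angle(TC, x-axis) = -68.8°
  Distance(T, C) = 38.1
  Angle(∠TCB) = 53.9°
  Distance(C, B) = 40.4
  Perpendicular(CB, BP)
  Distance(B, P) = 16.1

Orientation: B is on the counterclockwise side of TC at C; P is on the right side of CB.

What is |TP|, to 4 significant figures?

50.20

T is at the origin; TC runs at -68.8° with length 38.1, so C = 38.1·(cos -68.8°, sin -68.8°) = (13.78, -35.52). ∠TCB = 53.9°, so CB runs at -68.8° + (180° − 53.9°) = 57.30° from the x-axis; with |CB| = 40.4, B = C + 40.4·(cos 57.30°, sin 57.30°) = (35.60, -1.525). CB ⟂ BP; with |BP| = 16.1 on the right of CB, P = B + 16.1·(0.8415, -0.5402) = (49.15, -10.22). Then |TP| = |P − T| = 50.20.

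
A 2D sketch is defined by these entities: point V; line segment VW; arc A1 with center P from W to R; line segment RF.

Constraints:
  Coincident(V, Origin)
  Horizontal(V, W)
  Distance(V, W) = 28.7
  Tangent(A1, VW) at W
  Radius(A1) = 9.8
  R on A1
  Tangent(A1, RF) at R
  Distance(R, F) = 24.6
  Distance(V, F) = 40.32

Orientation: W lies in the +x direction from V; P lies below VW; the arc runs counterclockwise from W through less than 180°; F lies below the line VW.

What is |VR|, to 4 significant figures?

21.55

V is at the origin; VW is horizontal with |VW| = 28.7 and W on the +x side, so W = (28.70, 0.000). Since A1 is tangent to VW there, PW ⟂ VW, so P = W + (0, -9.8) = (28.70, -9.800). Since PR ⟂ RF (tangency), |PF| = √(9.8² + 24.6²) = 26.48 regardless of where R sits on A1. So F lies on both circle(V, 40.32) and circle(P, 26.48); the below-VW intersection is F = (20.22, -34.88). R is the foot of the tangent from F: R = (18.91, -10.32).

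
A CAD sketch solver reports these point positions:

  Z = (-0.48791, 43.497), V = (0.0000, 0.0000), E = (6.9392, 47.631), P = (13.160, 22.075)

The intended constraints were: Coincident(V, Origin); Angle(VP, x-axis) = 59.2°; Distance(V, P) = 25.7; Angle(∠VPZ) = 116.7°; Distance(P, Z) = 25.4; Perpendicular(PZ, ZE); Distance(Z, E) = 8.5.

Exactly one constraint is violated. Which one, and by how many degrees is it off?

Perpendicular(PZ, ZE) — off by 3.40°.

V = (0.00, 0.00) ✓; VP at 59.20° ✓; |VP| = 25.70 ✓; ∠VPZ = 116.7° ✓; |PZ| = 25.40 ✓; ∠(PZ, ZE) = 93.40° ✗; |ZE| = 8.500 ✓.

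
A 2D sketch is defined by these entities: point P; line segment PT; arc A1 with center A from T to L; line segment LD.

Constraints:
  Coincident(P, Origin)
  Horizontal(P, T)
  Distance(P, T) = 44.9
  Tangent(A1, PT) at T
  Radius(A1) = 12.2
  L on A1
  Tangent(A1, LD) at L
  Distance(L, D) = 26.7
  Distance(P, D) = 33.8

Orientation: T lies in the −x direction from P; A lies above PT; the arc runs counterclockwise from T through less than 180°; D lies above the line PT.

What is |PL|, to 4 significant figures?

35.22

P is at the origin; PT is horizontal with |PT| = 44.9 and T on the −x side, so T = (-44.90, 0.000). A1 meets PT tangentially, so AT is at right angles to PT, so A = T + (0, 12.2) = (-44.90, 12.20). Since AL ⟂ LD (tangency), |AD| = √(12.2² + 26.7²) = 29.36 regardless of where L sits on A1. So D lies on both circle(P, 33.8) and circle(A, 29.36); the above-PT intersection is D = (-19.79, 27.40). L is the foot of the tangent from D: L = (-34.82, 5.333).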